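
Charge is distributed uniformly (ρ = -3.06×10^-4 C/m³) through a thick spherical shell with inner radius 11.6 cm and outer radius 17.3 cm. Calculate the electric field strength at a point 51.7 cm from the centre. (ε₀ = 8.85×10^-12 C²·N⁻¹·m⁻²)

1.56×10^5 N/C

Use a concentric Gaussian sphere at r = 51.7 cm (r > 17.3 cm, enclosing the whole shell).
Q_enc = ρ·(4π/3)(b³ − a³) = (-3.06×10^-4)·(4π/3)·((0.173)³ − (0.116)³) = -4.636×10^-6 C.
By Gauss's law, ∮E·dA = E·4πr² = Q_enc/ε₀.
E = |Q_enc|/(4πε₀r²) = (4.636×10^-6)/(4π·8.85×10^-12·(0.517)²) = 1.56×10^5 N/C.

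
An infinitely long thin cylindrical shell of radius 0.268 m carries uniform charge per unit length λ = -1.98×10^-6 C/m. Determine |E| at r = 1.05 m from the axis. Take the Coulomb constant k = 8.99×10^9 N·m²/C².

|E| = 3.39×10^4 N/C

Coaxial Gaussian cylinder, radius r = 1.05 m, length L (r > 0.268 m).
The full line charge is enclosed: λ_enc = -1.98e-6 C/m.
By Gauss's law (flux through the curved wall only), E·2πrL = λ_enc L/ε₀.
E = 2k|λ_enc|/r = 2(8.99×10^9)(1.98×10^-6)/(1.05) = 3.39×10^4 N/C.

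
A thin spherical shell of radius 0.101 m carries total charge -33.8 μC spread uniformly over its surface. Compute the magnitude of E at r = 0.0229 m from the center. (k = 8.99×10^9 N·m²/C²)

Use a concentric Gaussian sphere at r = 0.0229 m (inside the shell, r < 0.101 m).
No charge lies within this surface, so Q_enc = 0 and Gauss's law gives E·4πr² = 0 ⇒ E = 0.

E = 0 (no enclosed charge)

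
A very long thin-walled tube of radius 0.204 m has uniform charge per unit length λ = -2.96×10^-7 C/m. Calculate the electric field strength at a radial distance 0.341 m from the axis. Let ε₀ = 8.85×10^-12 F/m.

Coaxial Gaussian cylinder, radius r = 0.341 m, length L (r > 0.204 m).
The full line charge is enclosed: λ_enc = -2.96×10^-7 C/m.
By Gauss's law (flux through the curved wall only), E·2πrL = λ_enc L/ε₀.
E = |λ_enc|/(2πε₀r) = (2.96×10^-7)/(2π·8.85×10^-12·0.341) = 1.56e4 N/C.

E = 1.56e4 V/m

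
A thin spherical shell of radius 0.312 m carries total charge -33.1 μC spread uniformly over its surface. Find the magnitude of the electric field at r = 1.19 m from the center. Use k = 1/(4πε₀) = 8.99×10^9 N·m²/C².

|E| = 2.10×10^5 N/C

Take a concentric spherical Gaussian surface of radius r = 1.19 m (r > 0.312 m).
The entire shell is enclosed: Q_enc = -3.31×10^-5 C.
Since E is radial and uniform over the Gaussian sphere, Φ = E·4πr² = Q_enc/ε₀.
E = k|Q_enc|/r² = (8.99×10^9)(3.31×10^-5)/(1.19)² = 2.10e5 N/C.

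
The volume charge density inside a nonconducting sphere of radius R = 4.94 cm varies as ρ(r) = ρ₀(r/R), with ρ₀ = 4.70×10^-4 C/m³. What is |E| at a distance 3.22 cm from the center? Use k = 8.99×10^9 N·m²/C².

Take a concentric spherical Gaussian surface of radius r = 3.22 cm (r < R).
Integrate the density: Q_enc = 4π ∫₀^r ρ₀(r'/R)^1 r'² dr' = 4πρ₀ r^4/(4·R) = 3.213×10^-8 C.
Applying ∮E·dA = Q_enc/ε₀ with Φ = E(4πr²):
E = k|Q_enc|/r² = (8.99×10^9)(3.213e-8)/(0.0322)² = 2.79×10^5 N/C.

|E| = 2.79×10^5 N/C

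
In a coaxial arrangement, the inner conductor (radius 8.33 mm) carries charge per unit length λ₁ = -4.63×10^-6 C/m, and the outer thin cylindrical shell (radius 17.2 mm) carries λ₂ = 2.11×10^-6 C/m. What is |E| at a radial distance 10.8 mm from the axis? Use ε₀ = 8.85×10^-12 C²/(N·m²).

|E| = 7.71×10^6 N/C

Coaxial Gaussian cylinder, radius r = 10.8 mm, length L (between the conductors, 8.33 mm < r < 17.2 mm).
Only the inner wire is enclosed; the outer shell contributes nothing inside itself. λ_enc = λ₁ = -4.63×10^-6 C/m.
Applying ∮E·dA = Q_enc/ε₀ with the end caps contributing no flux:
E = |λ_enc|/(2πε₀r) = (4.63×10^-6)/(2π·8.85×10^-12·0.0108) = 7.71×10^6 N/C.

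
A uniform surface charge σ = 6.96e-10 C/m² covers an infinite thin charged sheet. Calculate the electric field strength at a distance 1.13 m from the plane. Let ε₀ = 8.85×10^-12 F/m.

E ≈ 39.3 N/C

Choose a cylindrical pillbox piercing the sheet, end faces (area A) parallel to it.
Only the two end caps contribute flux: Φ = 2EA. With Q_enc = σA, Gauss's law gives E = |σ|/(2ε₀).
E = |σ|/(2ε₀) = (6.96e-10)/(2·8.85×10^-12) = 39.3 N/C.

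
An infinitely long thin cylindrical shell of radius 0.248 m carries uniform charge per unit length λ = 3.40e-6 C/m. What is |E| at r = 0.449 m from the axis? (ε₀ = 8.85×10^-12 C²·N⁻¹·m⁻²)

Choose a coaxial cylinder of radius r = 0.449 m (arbitrary length L) as the Gaussian surface (r > 0.248 m).
The full line charge is enclosed: λ_enc = 3.40e-6 C/m.
Since E is radial and uniform over the curved surface, Φ = E·2πrL = Q_enc/ε₀ = λ_enc L/ε₀.
E = |λ_enc|/(2πε₀r) = (3.40×10^-6)/(2π·8.85×10^-12·0.449) = 1.36e5 N/C.

1.36×10^5 N/C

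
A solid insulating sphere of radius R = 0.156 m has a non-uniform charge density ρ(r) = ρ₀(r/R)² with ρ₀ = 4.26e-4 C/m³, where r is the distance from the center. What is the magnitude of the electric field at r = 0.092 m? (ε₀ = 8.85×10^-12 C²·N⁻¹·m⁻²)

E ≈ 3.08×10^5 N/C

Take a concentric spherical Gaussian surface of radius r = 0.092 m (r < R).
Integrate the density: Q_enc = 4π ∫₀^r ρ₀(r'/R)^2 r'² dr' = 4πρ₀ r^5/(5·R²) = 2.90×10^-7 C.
Applying ∮E·dA = Q_enc/ε₀ with Φ = E(4πr²):
E = |Q_enc|/(4πε₀r²) = (2.90×10^-7)/(4π·8.85×10^-12·(0.092)²) = 3.08e5 N/C.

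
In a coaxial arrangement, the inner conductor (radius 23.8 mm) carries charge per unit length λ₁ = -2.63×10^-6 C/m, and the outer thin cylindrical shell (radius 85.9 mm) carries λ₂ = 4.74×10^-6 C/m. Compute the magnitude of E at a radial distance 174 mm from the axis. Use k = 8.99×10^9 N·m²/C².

E ≈ 2.18e5 N/C

Take a coaxial cylindrical Gaussian surface of radius r = 174 mm and length L (r > 85.9 mm, enclosing both).
λ_enc = λ₁ + λ₂ = (-2.63×10^-6) + (4.74×10^-6) = 2.11×10^-6 C/m.
Since E is radial and uniform over the curved surface, Φ = E·2πrL = Q_enc/ε₀ = λ_enc L/ε₀.
E = 2k|λ_enc|/r = 2(8.99×10^9)(2.11×10^-6)/(0.174) = 2.18e5 N/C.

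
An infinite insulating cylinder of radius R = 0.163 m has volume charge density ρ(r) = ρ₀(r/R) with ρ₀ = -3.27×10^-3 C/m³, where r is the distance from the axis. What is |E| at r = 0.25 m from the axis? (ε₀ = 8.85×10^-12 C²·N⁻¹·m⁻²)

By cylindrical symmetry E is radial; use a coaxial Gaussian cylinder of radius 0.25 m and length L (r > R, full charge per length enclosed).
λ_enc = 2π ∫₀^R ρ₀(r'/R)^1 r' dr' = 2πρ₀R²/3 = -1.82×10^-4 C/m.
Gauss's law: E·2πrL = λ_enc L/ε₀.
E = |λ_enc|/(2πε₀r) = (1.82×10^-4)/(2π·8.85×10^-12·0.25) = 1.31×10^7 N/C.

E = 1.31e7 N/C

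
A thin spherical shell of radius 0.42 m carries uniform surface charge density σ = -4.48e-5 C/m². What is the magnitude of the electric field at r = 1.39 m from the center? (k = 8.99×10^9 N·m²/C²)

|E| = 4.62×10^5 V/m

By spherical symmetry E is radial; choose a Gaussian sphere of radius r = 1.39 m (r > 0.42 m).
The entire shell is enclosed: Q_enc = σ·4πR² = (-4.48×10^-5)·4π·(0.42)² = -9.931e-5 C.
Gauss's law: E·4πr² = Q_enc/ε₀.
E = k|Q_enc|/r² = (8.99×10^9)(9.931×10^-5)/(1.39)² = 4.62×10^5 N/C.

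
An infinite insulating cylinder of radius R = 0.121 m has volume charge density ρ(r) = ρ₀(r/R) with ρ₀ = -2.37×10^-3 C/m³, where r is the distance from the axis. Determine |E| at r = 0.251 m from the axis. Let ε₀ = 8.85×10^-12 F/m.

|E| ≈ 5.21×10^6 V/m

Take a coaxial cylindrical Gaussian surface of radius r = 0.251 m and length L (r > R, full charge per length enclosed).
λ_enc = 2π ∫₀^R ρ₀(r'/R)^1 r' dr' = 2πρ₀R²/3 = -7.267×10^-5 C/m.
Since E is radial and uniform over the curved surface, Φ = E·2πrL = Q_enc/ε₀ = λ_enc L/ε₀.
E = |λ_enc|/(2πε₀r) = (7.267×10^-5)/(2π·8.85×10^-12·0.251) = 5.21e6 N/C.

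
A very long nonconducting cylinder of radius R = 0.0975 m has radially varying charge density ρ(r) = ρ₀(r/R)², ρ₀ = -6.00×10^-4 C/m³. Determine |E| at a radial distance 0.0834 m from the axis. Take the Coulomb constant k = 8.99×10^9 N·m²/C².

E ≈ 1.03×10^6 V/m

Coaxial Gaussian cylinder, radius r = 0.0834 m, length L (r < R).
Integrating ρ over the cross-section to radius r: λ_enc = (2πρ₀/R²) ∫₀^r r'^3 dr' = 2πρ₀ r^4/(4·R²) = -4.797×10^-6 C/m.
Since E is radial and uniform over the curved surface, Φ = E·2πrL = Q_enc/ε₀ = λ_enc L/ε₀.
E = 2k|λ_enc|/r = 2(8.99×10^9)(4.797×10^-6)/(0.0834) = 1.03×10^6 N/C.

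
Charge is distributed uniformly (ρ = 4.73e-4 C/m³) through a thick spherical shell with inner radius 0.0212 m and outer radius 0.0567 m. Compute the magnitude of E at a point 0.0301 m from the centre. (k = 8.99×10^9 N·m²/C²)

3.49×10^5 N/C

By spherical symmetry E is radial; choose a Gaussian sphere of radius r = 0.0301 m (within the shell material, 0.0212 m < r < 0.0567 m).
Only the shell between 0.0212 m and r is enclosed: Q_enc = ρ·(4π/3)(r³ − a³) = (4.73×10^-4)·(4π/3)·((0.0301)³ − (0.0212)³) = 3.515e-8 C.
Since E is radial and uniform over the Gaussian sphere, Φ = E·4πr² = Q_enc/ε₀.
E = k|Q_enc|/r² = (8.99×10^9)(3.515×10^-8)/(0.0301)² = 3.49×10^5 N/C.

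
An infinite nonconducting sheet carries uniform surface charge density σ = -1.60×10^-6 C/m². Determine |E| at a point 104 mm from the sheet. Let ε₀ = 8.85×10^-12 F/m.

By planar symmetry E is perpendicular to the sheet and uniform; use a Gaussian pillbox with flat faces of area A on each side of the sheet.
Flux Φ = 2EA and Q_enc = σA, so 2EA = σA/ε₀ ⇒ E = |σ|/(2ε₀), independent of distance.
E = |σ|/(2ε₀) = (1.60×10^-6)/(2·8.85×10^-12) = 9.04e4 N/C.

E ≈ 9.04e4 N/C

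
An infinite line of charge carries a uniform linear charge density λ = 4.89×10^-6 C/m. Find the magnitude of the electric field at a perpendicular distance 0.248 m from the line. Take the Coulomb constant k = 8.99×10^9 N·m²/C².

Coaxial Gaussian cylinder, radius r = 0.248 m, length L.
Q_enc = λL, so λ_enc = 4.89e-6 C/m.
Applying ∮E·dA = Q_enc/ε₀ with the end caps contributing no flux:
E = 2k|λ_enc|/r = 2(8.99×10^9)(4.89e-6)/(0.248) = 3.55×10^5 N/C.

E = 3.55e5 V/m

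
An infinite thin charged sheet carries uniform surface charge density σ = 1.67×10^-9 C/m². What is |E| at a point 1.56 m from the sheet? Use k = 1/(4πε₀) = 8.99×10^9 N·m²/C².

E ≈ 94.3 N/C

By planar symmetry E is perpendicular to the sheet and uniform; use a Gaussian pillbox with flat faces of area A on each side of the sheet.
Flux Φ = 2EA and Q_enc = σA, so 2EA = σA/ε₀ ⇒ E = |σ|/(2ε₀), independent of distance.
E = 2πk|σ| = 2π(8.99×10^9)(1.67×10^-9) = 94.3 N/C.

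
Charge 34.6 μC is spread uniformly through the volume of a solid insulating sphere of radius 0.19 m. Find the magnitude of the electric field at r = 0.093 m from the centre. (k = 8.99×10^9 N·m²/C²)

E = 4.22e6 N/C

Take a concentric spherical Gaussian surface of radius r = 0.093 m (r < R).
For a uniform sphere the enclosed fraction is (r/R)³, so Q_enc = (34.6 μC)(0.093/0.19)³ = 4.058e-6 C.
Since E is radial and uniform over the Gaussian sphere, Φ = E·4πr² = Q_enc/ε₀.
E = k|Q_enc|/r² = (8.99×10^9)(4.058×10^-6)/(0.093)² = 4.22×10^6 N/C.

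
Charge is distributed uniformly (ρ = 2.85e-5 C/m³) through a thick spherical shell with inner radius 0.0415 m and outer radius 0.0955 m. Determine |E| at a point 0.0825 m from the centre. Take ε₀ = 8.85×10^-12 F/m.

7.73×10^4 V/m

Use a concentric Gaussian sphere at r = 0.0825 m (within the shell material, 0.0415 m < r < 0.0955 m).
Only the shell between 0.0415 m and r is enclosed: Q_enc = ρ·(4π/3)(r³ − a³) = (2.85e-5)·(4π/3)·((0.0825)³ − (0.0415)³) = 5.85e-8 C.
Applying ∮E·dA = Q_enc/ε₀ with Φ = E(4πr²):
E = |Q_enc|/(4πε₀r²) = (5.85×10^-8)/(4π·8.85×10^-12·(0.0825)²) = 7.73e4 N/C.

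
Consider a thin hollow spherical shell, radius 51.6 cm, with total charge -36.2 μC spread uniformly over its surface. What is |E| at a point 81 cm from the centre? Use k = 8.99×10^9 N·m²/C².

|E| = 4.96e5 N/C

By spherical symmetry E is radial; choose a Gaussian sphere of radius r = 81 cm (r > 51.6 cm).
The entire shell is enclosed: Q_enc = -3.62e-5 C.
Applying ∮E·dA = Q_enc/ε₀ with Φ = E(4πr²):
E = k|Q_enc|/r² = (8.99×10^9)(3.62×10^-5)/(0.81)² = 4.96×10^5 N/C.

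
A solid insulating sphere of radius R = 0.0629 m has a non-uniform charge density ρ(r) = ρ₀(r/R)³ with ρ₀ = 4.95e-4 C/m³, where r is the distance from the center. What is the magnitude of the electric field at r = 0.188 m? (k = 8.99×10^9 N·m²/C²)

|E| ≈ 6.56×10^4 V/m

Use a concentric Gaussian sphere at r = 0.188 m (r > R, all charge enclosed).
Q_enc = 4π ∫₀^R ρ₀(r'/R)^3 r'² dr' = 4πρ₀R³/6 = 2.58e-7 C.
By Gauss's law, ∮E·dA = E·4πr² = Q_enc/ε₀.
E = k|Q_enc|/r² = (8.99×10^9)(2.58e-7)/(0.188)² = 6.56×10^4 N/C.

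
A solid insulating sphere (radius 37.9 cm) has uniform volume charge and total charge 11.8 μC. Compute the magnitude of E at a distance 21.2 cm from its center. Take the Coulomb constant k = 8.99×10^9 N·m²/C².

4.13e5 V/m

Symmetry ⇒ E = E(r) r̂. Gaussian sphere of radius r = 21.2 cm (r < R).
Only the charge within r is enclosed: Q_enc = Q·(r/R)³ = (11.8 μC)·(21.2 cm/37.9 cm)³ = 2.065e-6 C.
Applying ∮E·dA = Q_enc/ε₀ with Φ = E(4πr²):
E = k|Q_enc|/r² = (8.99×10^9)(2.065×10^-6)/(0.212)² = 4.13×10^5 N/C.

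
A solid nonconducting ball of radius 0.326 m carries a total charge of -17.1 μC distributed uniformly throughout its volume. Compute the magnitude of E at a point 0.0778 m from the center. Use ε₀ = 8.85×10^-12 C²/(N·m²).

|E| ≈ 3.45×10^5 N/C

Use a concentric Gaussian sphere at r = 0.0778 m (r < R).
For a uniform sphere the enclosed fraction is (r/R)³, so Q_enc = (-17.1 μC)(0.0778/0.326)³ = -2.324×10^-7 C.
Applying ∮E·dA = Q_enc/ε₀ with Φ = E(4πr²):
E = |Q_enc|/(4πε₀r²) = (2.324e-7)/(4π·8.85×10^-12·(0.0778)²) = 3.45×10^5 N/C.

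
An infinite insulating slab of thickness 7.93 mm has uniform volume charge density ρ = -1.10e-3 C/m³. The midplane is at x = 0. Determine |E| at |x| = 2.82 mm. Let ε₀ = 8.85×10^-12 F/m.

By symmetry E is perpendicular to the slab. A Gaussian pillbox from −2.82 mm to +2.82 mm (face area A) lies entirely within the slab.
Q_enc = ρ·(2x)·A and flux = 2EA, so 2EA = 2ρxA/ε₀ ⇒ E = |ρ|x/ε₀.
E = (1.10×10^-3)(0.00282)/(8.85×10^-12) = 3.51×10^5 N/C.

E ≈ 3.51e5 N/C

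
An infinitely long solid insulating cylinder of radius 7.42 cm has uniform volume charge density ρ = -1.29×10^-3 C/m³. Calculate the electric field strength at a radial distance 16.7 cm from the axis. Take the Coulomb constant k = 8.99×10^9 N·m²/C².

Take a coaxial cylindrical Gaussian surface of radius r = 16.7 cm and length L (r > 7.42 cm, full cross-section enclosed).
λ_enc = ρ·πR² = (-1.29×10^-3)π(0.0742)² = -2.231×10^-5 C/m.
By Gauss's law (flux through the curved wall only), E·2πrL = λ_enc L/ε₀.
E = 2k|λ_enc|/r = 2(8.99×10^9)(2.231×10^-5)/(0.167) = 2.40×10^6 N/C.

E ≈ 2.40×10^6 N/C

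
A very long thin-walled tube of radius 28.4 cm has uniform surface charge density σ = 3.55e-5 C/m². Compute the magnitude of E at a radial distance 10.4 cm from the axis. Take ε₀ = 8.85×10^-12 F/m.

E = 0

Coaxial Gaussian cylinder, radius r = 10.4 cm, length L (r < 28.4 cm, inside the shell).
No charge is enclosed, so Gauss's law gives E·2πrL = 0 ⇒ E = 0.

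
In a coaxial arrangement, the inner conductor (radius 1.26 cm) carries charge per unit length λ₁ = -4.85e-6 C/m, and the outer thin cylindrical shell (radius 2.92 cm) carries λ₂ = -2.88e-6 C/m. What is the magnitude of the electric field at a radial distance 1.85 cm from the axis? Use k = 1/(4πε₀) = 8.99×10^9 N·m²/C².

Coaxial Gaussian cylinder, radius r = 1.85 cm, length L (between the conductors, 1.26 cm < r < 2.92 cm).
Only the inner wire is enclosed; the outer shell contributes nothing inside itself. λ_enc = λ₁ = -4.85×10^-6 C/m.
Since E is radial and uniform over the curved surface, Φ = E·2πrL = Q_enc/ε₀ = λ_enc L/ε₀.
E = 2k|λ_enc|/r = 2(8.99×10^9)(4.85×10^-6)/(0.0185) = 4.71×10^6 N/C.

E = 4.71×10^6 V/m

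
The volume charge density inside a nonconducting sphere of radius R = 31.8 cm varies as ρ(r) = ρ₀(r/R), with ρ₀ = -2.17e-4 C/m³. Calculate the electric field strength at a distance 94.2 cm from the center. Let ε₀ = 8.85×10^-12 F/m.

E ≈ 2.22×10^5 V/m

Use a concentric Gaussian sphere at r = 94.2 cm (r > R, all charge enclosed).
Q_enc = 4π ∫₀^R ρ₀(r'/R)^1 r'² dr' = 4πρ₀R³/4 = -2.192e-5 C.
Applying ∮E·dA = Q_enc/ε₀ with Φ = E(4πr²):
E = |Q_enc|/(4πε₀r²) = (2.192e-5)/(4π·8.85×10^-12·(0.942)²) = 2.22e5 N/C.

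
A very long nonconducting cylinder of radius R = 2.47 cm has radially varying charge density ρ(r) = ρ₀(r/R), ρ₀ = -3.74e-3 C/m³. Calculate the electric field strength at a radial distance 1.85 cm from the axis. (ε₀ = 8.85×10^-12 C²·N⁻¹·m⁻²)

Choose a coaxial cylinder of radius r = 1.85 cm (arbitrary length L) as the Gaussian surface (r < R).
λ_enc = ∫₀^r ρ(r')·2πr' dr' = (2πρ₀/R)·r^3/3 = -2.008×10^-6 C/m.
Since E is radial and uniform over the curved surface, Φ = E·2πrL = Q_enc/ε₀ = λ_enc L/ε₀.
E = |λ_enc|/(2πε₀r) = (2.008e-6)/(2π·8.85×10^-12·0.0185) = 1.95×10^6 N/C.

|E| = 1.95×10^6 N/C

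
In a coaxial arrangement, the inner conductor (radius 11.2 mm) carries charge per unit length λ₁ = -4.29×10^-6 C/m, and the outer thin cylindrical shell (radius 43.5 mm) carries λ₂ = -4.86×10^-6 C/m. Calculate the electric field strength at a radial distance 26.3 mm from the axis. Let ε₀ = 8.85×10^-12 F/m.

|E| ≈ 2.93×10^6 V/m

Take a coaxial cylindrical Gaussian surface of radius r = 26.3 mm and length L (between the conductors, 11.2 mm < r < 43.5 mm).
Only the inner wire is enclosed; the outer shell contributes nothing inside itself. λ_enc = λ₁ = -4.29e-6 C/m.
Applying ∮E·dA = Q_enc/ε₀ with the end caps contributing no flux:
E = |λ_enc|/(2πε₀r) = (4.29e-6)/(2π·8.85×10^-12·0.0263) = 2.93e6 N/C.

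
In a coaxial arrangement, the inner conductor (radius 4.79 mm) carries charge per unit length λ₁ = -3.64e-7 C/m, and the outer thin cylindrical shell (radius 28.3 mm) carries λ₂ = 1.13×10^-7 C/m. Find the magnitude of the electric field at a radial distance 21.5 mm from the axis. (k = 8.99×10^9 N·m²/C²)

By cylindrical symmetry E is radial; use a coaxial Gaussian cylinder of radius 21.5 mm and length L (between the conductors, 4.79 mm < r < 28.3 mm).
Only the inner wire is enclosed; the outer shell contributes nothing inside itself. λ_enc = λ₁ = -3.64e-7 C/m.
Gauss's law: E·2πrL = λ_enc L/ε₀.
E = 2k|λ_enc|/r = 2(8.99×10^9)(3.64e-7)/(0.0215) = 3.04e5 N/C.

|E| ≈ 3.04e5 V/m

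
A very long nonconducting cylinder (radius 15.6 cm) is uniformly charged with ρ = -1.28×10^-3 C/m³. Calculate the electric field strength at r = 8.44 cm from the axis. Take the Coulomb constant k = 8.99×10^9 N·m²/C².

|E| = 6.10×10^6 N/C

Choose a coaxial cylinder of radius r = 8.44 cm (arbitrary length L) as the Gaussian surface (r < R).
Enclosed charge per unit length: λ_enc = ρ·πr² = (-1.28×10^-3)π(0.0844)² = -2.864×10^-5 C/m.
By Gauss's law (flux through the curved wall only), E·2πrL = λ_enc L/ε₀.
E = 2k|λ_enc|/r = 2(8.99×10^9)(2.864e-5)/(0.0844) = 6.10×10^6 N/C.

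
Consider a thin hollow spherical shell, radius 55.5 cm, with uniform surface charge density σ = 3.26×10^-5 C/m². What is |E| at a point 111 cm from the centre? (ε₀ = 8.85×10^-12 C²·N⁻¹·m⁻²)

|E| = 9.21×10^5 N/C

Use a concentric Gaussian sphere at r = 111 cm (r > 55.5 cm).
The entire shell is enclosed: Q_enc = σ·4πR² = (3.26×10^-5)·4π·(0.555)² = 1.262×10^-4 C.
Applying ∮E·dA = Q_enc/ε₀ with Φ = E(4πr²):
E = |Q_enc|/(4πε₀r²) = (1.262e-4)/(4π·8.85×10^-12·(1.11)²) = 9.21×10^5 N/C.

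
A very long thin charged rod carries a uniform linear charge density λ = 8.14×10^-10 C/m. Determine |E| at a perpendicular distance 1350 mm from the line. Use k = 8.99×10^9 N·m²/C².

Choose a coaxial cylinder of radius r = 1350 mm (arbitrary length L) as the Gaussian surface.
Q_enc = λL, so λ_enc = 8.14×10^-10 C/m.
Gauss's law: E·2πrL = λ_enc L/ε₀.
E = 2k|λ_enc|/r = 2(8.99×10^9)(8.14×10^-10)/(1.35) = 10.8 N/C.

|E| = 10.8 N/C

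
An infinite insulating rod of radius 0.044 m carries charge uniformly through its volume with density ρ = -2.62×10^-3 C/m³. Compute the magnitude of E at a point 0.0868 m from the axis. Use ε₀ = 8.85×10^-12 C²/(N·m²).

3.30e6 V/m

Take a coaxial cylindrical Gaussian surface of radius r = 0.0868 m and length L (r > 0.044 m, full cross-section enclosed).
λ_enc = ρ·πR² = (-2.62e-3)π(0.044)² = -1.594×10^-5 C/m.
Applying ∮E·dA = Q_enc/ε₀ with the end caps contributing no flux:
E = |λ_enc|/(2πε₀r) = (1.594×10^-5)/(2π·8.85×10^-12·0.0868) = 3.30×10^6 N/C.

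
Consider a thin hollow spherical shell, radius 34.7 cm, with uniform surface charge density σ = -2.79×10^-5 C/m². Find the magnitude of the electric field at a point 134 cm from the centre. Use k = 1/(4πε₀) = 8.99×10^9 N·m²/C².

Take a concentric spherical Gaussian surface of radius r = 134 cm (r > 34.7 cm).
The entire shell is enclosed: Q_enc = σ·4πR² = (-2.79×10^-5)·4π·(0.347)² = -4.222e-5 C.
By Gauss's law, ∮E·dA = E·4πr² = Q_enc/ε₀.
E = k|Q_enc|/r² = (8.99×10^9)(4.222×10^-5)/(1.34)² = 2.11×10^5 N/C.

|E| = 2.11e5 V/m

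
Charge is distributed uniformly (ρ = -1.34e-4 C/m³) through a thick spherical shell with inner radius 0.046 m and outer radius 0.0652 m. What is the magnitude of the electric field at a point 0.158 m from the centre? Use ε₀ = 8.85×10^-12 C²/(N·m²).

|E| = 3.64×10^4 N/C

Take a concentric spherical Gaussian surface of radius r = 0.158 m (r > 0.0652 m, enclosing the whole shell).
Q_enc = ρ·(4π/3)(b³ − a³) = (-1.34×10^-4)·(4π/3)·((0.0652)³ − (0.046)³) = -1.009×10^-7 C.
By Gauss's law, ∮E·dA = E·4πr² = Q_enc/ε₀.
E = |Q_enc|/(4πε₀r²) = (1.009×10^-7)/(4π·8.85×10^-12·(0.158)²) = 3.64×10^4 N/C.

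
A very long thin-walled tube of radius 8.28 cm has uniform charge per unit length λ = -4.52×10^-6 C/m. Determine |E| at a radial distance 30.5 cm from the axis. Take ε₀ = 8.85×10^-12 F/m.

2.67e5 V/m

Coaxial Gaussian cylinder, radius r = 30.5 cm, length L (r > 8.28 cm).
The full line charge is enclosed: λ_enc = -4.52×10^-6 C/m.
By Gauss's law (flux through the curved wall only), E·2πrL = λ_enc L/ε₀.
E = |λ_enc|/(2πε₀r) = (4.52e-6)/(2π·8.85×10^-12·0.305) = 2.67×10^5 N/C.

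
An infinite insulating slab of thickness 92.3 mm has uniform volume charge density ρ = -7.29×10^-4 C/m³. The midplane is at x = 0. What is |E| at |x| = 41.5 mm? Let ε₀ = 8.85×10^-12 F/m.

|E| = 3.42e6 N/C

By symmetry E is perpendicular to the slab. A Gaussian pillbox from −41.5 mm to +41.5 mm (face area A) lies entirely within the slab.
Q_enc = ρ·(2x)·A and flux = 2EA, so 2EA = 2ρxA/ε₀ ⇒ E = |ρ|x/ε₀.
E = (7.29×10^-4)(0.0415)/(8.85×10^-12) = 3.42e6 N/C.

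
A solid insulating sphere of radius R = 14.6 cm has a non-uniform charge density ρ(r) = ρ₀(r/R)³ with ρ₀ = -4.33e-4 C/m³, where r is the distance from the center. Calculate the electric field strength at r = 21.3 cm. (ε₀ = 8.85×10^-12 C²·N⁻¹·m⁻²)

|E| ≈ 5.59×10^5 N/C

Take a concentric spherical Gaussian surface of radius r = 21.3 cm (r > R, all charge enclosed).
Q_enc = 4π ∫₀^R ρ₀(r'/R)^3 r'² dr' = 4πρ₀R³/6 = -2.822×10^-6 C.
By Gauss's law, ∮E·dA = E·4πr² = Q_enc/ε₀.
E = |Q_enc|/(4πε₀r²) = (2.822×10^-6)/(4π·8.85×10^-12·(0.213)²) = 5.59×10^5 N/C.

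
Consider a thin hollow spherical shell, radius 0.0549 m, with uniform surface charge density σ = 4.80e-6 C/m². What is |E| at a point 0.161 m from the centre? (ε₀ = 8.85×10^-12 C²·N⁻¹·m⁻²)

E ≈ 6.31×10^4 N/C

Take a concentric spherical Gaussian surface of radius r = 0.161 m (r > 0.0549 m).
The entire shell is enclosed: Q_enc = σ·4πR² = (4.80×10^-6)·4π·(0.0549)² = 1.818e-7 C.
Since E is radial and uniform over the Gaussian sphere, Φ = E·4πr² = Q_enc/ε₀.
E = |Q_enc|/(4πε₀r²) = (1.818e-7)/(4π·8.85×10^-12·(0.161)²) = 6.31e4 N/C.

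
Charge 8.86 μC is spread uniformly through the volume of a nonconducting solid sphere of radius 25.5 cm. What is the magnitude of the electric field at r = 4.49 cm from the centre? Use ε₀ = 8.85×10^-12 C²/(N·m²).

Take a concentric spherical Gaussian surface of radius r = 4.49 cm (r < R).
Only the charge within r is enclosed: Q_enc = Q·(r/R)³ = (8.86 μC)·(4.49 cm/25.5 cm)³ = 4.837×10^-8 C.
By Gauss's law, ∮E·dA = E·4πr² = Q_enc/ε₀.
E = |Q_enc|/(4πε₀r²) = (4.837×10^-8)/(4π·8.85×10^-12·(0.0449)²) = 2.16×10^5 N/C.

|E| ≈ 2.16e5 V/m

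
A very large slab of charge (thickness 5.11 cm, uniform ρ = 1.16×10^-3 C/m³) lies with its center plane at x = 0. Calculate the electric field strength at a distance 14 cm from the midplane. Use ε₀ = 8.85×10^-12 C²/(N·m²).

E ≈ 3.35e6 N/C

The point |x| = 14 cm lies outside the slab (half-thickness 0.02555 m). A symmetric pillbox spanning the full slab encloses Q_enc = ρ·d·A.
Flux = 2EA ⇒ E = |ρ|d/(2ε₀), independent of distance outside.
E = (1.16e-3)(0.0511)/(2·8.85×10^-12) = 3.35e6 N/C.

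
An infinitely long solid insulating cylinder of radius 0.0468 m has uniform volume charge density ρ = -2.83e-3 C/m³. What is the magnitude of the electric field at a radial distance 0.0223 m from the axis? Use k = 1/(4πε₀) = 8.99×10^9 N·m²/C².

Take a coaxial cylindrical Gaussian surface of radius r = 0.0223 m and length L (r < R).
Enclosed charge per unit length: λ_enc = ρ·πr² = (-2.83×10^-3)π(0.0223)² = -4.421e-6 C/m.
Applying ∮E·dA = Q_enc/ε₀ with the end caps contributing no flux:
E = 2k|λ_enc|/r = 2(8.99×10^9)(4.421e-6)/(0.0223) = 3.56×10^6 N/C.

3.56×10^6 V/m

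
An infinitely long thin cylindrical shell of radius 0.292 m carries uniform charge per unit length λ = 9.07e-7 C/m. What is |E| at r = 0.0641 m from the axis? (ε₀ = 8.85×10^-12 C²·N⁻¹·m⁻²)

Take a coaxial cylindrical Gaussian surface of radius r = 0.0641 m and length L (r < 0.292 m, inside the shell).
All the surface charge lies outside this cylinder: Q_enc = 0, hence E = 0.

|E| = 0 N/C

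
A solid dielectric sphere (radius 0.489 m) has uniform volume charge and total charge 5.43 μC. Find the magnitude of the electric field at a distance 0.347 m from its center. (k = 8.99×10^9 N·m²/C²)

|E| = 1.45e5 N/C

Symmetry ⇒ E = E(r) r̂. Gaussian sphere of radius r = 0.347 m (r < R).
Only the charge within r is enclosed: Q_enc = Q·(r/R)³ = (5.43 μC)·(0.347 m/0.489 m)³ = 1.94×10^-6 C.
Applying ∮E·dA = Q_enc/ε₀ with Φ = E(4πr²):
E = k|Q_enc|/r² = (8.99×10^9)(1.94×10^-6)/(0.347)² = 1.45e5 N/C.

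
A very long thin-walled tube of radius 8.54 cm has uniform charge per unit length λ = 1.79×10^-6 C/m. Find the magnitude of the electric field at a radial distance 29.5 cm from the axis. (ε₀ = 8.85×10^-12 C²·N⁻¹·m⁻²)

Choose a coaxial cylinder of radius r = 29.5 cm (arbitrary length L) as the Gaussian surface (r > 8.54 cm).
The full line charge is enclosed: λ_enc = 1.79e-6 C/m.
Since E is radial and uniform over the curved surface, Φ = E·2πrL = Q_enc/ε₀ = λ_enc L/ε₀.
E = |λ_enc|/(2πε₀r) = (1.79e-6)/(2π·8.85×10^-12·0.295) = 1.09×10^5 N/C.

|E| = 1.09×10^5 N/C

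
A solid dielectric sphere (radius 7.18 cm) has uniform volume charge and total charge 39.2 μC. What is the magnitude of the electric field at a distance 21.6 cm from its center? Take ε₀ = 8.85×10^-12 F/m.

Symmetry ⇒ E = E(r) r̂. Gaussian sphere of radius r = 21.6 cm (r > R, so the entire charge is enclosed).
Q_enc = 39.2 μC = 3.92e-5 C.
Gauss's law: E·4πr² = Q_enc/ε₀.
E = |Q_enc|/(4πε₀r²) = (3.92e-5)/(4π·8.85×10^-12·(0.216)²) = 7.55×10^6 N/C.

|E| = 7.55e6 V/m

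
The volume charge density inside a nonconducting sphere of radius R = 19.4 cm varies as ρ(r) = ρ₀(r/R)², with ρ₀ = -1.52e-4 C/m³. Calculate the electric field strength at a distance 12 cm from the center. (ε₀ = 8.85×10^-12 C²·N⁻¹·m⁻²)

Use a concentric Gaussian sphere at r = 12 cm (r < R).
Q_enc = ∫₀^r ρ(r')·4πr'² dr' = (4πρ₀/R²) ∫₀^r r'^4 dr' = 4πρ₀ r^5/(5·R²) = -2.526×10^-7 C.
Applying ∮E·dA = Q_enc/ε₀ with Φ = E(4πr²):
E = |Q_enc|/(4πε₀r²) = (2.526×10^-7)/(4π·8.85×10^-12·(0.12)²) = 1.58e5 N/C.

E ≈ 1.58×10^5 V/m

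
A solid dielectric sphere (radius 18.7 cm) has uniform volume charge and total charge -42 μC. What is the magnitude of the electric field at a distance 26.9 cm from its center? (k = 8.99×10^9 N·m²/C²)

By spherical symmetry E is radial; choose a Gaussian sphere of radius r = 26.9 cm (r > R, so the entire charge is enclosed).
Q_enc = -42 μC = -4.20×10^-5 C.
Since E is radial and uniform over the Gaussian sphere, Φ = E·4πr² = Q_enc/ε₀.
E = k|Q_enc|/r² = (8.99×10^9)(4.20e-5)/(0.269)² = 5.22×10^6 N/C.

|E| ≈ 5.22×10^6 V/m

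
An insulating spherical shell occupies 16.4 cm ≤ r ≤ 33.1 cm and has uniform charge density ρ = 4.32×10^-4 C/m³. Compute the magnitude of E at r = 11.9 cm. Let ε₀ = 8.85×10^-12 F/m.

E = 0

Symmetry ⇒ E = E(r) r̂. Gaussian sphere of radius r = 11.9 cm (r < 16.4 cm, inside the empty cavity).
Q_enc = 0 (all charge lies at larger r); Gauss's law gives E = 0.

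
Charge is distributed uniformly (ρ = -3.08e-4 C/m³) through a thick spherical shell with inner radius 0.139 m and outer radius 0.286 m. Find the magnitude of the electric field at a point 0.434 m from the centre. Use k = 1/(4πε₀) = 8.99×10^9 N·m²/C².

By spherical symmetry E is radial; choose a Gaussian sphere of radius r = 0.434 m (r > 0.286 m, enclosing the whole shell).
Q_enc = ρ·(4π/3)(b³ − a³) = (-3.08×10^-4)·(4π/3)·((0.286)³ − (0.139)³) = -2.672×10^-5 C.
Gauss's law: E·4πr² = Q_enc/ε₀.
E = k|Q_enc|/r² = (8.99×10^9)(2.672×10^-5)/(0.434)² = 1.28×10^6 N/C.

E ≈ 1.28×10^6 N/C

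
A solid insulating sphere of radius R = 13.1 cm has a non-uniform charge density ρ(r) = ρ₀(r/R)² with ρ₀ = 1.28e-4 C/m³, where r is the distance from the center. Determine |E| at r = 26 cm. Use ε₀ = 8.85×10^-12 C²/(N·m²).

Symmetry ⇒ E = E(r) r̂. Gaussian sphere of radius r = 26 cm (r > R, all charge enclosed).
Q_enc = 4π ∫₀^R ρ₀(r'/R)^2 r'² dr' = 4πρ₀R³/5 = 7.232×10^-7 C.
Applying ∮E·dA = Q_enc/ε₀ with Φ = E(4πr²):
E = |Q_enc|/(4πε₀r²) = (7.232×10^-7)/(4π·8.85×10^-12·(0.26)²) = 9.62×10^4 N/C.

9.62×10^4 N/C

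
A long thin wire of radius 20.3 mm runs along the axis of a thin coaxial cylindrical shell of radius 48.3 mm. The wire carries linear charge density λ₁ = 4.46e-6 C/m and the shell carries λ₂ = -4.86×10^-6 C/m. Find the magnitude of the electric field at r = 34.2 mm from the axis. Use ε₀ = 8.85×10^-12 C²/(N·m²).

2.35×10^6 N/C

Coaxial Gaussian cylinder, radius r = 34.2 mm, length L (between the conductors, 20.3 mm < r < 48.3 mm).
Only the inner wire is enclosed; the outer shell contributes nothing inside itself. λ_enc = λ₁ = 4.46e-6 C/m.
Applying ∮E·dA = Q_enc/ε₀ with the end caps contributing no flux:
E = |λ_enc|/(2πε₀r) = (4.46×10^-6)/(2π·8.85×10^-12·0.0342) = 2.35×10^6 N/C.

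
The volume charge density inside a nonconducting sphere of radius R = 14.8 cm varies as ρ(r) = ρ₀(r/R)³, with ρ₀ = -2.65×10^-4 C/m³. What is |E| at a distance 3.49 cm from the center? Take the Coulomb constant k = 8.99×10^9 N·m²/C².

E = 2.28×10^3 V/m

By spherical symmetry E is radial; choose a Gaussian sphere of radius r = 3.49 cm (r < R).
Integrate the density: Q_enc = 4π ∫₀^r ρ₀(r'/R)^3 r'² dr' = 4πρ₀ r^6/(6·R³) = -3.094×10^-10 C.
Applying ∮E·dA = Q_enc/ε₀ with Φ = E(4πr²):
E = k|Q_enc|/r² = (8.99×10^9)(3.094×10^-10)/(0.0349)² = 2.28e3 N/C.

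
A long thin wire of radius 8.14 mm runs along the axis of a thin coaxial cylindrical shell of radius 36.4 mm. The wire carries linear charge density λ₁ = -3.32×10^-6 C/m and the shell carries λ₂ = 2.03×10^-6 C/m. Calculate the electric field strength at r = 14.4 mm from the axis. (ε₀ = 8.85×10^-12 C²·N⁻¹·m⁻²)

|E| = 4.15×10^6 N/C

Choose a coaxial cylinder of radius r = 14.4 mm (arbitrary length L) as the Gaussian surface (between the conductors, 8.14 mm < r < 36.4 mm).
The shell at 36.4 mm lies outside the Gaussian surface, so λ_enc = λ₁ = -3.32×10^-6 C/m.
Gauss's law: E·2πrL = λ_enc L/ε₀.
E = |λ_enc|/(2πε₀r) = (3.32×10^-6)/(2π·8.85×10^-12·0.0144) = 4.15e6 N/C.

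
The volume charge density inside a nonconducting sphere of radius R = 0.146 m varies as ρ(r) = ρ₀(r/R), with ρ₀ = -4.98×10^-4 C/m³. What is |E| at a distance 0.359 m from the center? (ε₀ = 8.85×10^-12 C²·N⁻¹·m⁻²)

Take a concentric spherical Gaussian surface of radius r = 0.359 m (r > R, all charge enclosed).
Q_enc = 4π ∫₀^R ρ₀(r'/R)^1 r'² dr' = 4πρ₀R³/4 = -4.869×10^-6 C.
Since E is radial and uniform over the Gaussian sphere, Φ = E·4πr² = Q_enc/ε₀.
E = |Q_enc|/(4πε₀r²) = (4.869×10^-6)/(4π·8.85×10^-12·(0.359)²) = 3.40×10^5 N/C.

E ≈ 3.40e5 N/C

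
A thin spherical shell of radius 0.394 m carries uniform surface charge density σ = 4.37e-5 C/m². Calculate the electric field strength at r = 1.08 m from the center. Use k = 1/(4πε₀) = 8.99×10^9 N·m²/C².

|E| ≈ 6.57×10^5 V/m

Symmetry ⇒ E = E(r) r̂. Gaussian sphere of radius r = 1.08 m (r > 0.394 m).
The entire shell is enclosed: Q_enc = σ·4πR² = (4.37×10^-5)·4π·(0.394)² = 8.525×10^-5 C.
By Gauss's law, ∮E·dA = E·4πr² = Q_enc/ε₀.
E = k|Q_enc|/r² = (8.99×10^9)(8.525e-5)/(1.08)² = 6.57e5 N/C.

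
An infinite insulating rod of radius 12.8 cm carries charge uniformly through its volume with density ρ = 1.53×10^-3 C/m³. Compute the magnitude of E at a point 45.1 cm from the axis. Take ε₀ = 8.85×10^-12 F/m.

E ≈ 3.14×10^6 N/C

Choose a coaxial cylinder of radius r = 45.1 cm (arbitrary length L) as the Gaussian surface (r > 12.8 cm, full cross-section enclosed).
λ_enc = ρ·πR² = (1.53×10^-3)π(0.128)² = 7.875×10^-5 C/m.
Applying ∮E·dA = Q_enc/ε₀ with the end caps contributing no flux:
E = |λ_enc|/(2πε₀r) = (7.875e-5)/(2π·8.85×10^-12·0.451) = 3.14e6 N/C.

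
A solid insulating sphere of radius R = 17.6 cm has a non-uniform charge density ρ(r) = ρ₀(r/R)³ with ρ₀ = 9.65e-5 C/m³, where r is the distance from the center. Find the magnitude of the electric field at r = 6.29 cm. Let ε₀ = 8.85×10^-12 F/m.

Symmetry ⇒ E = E(r) r̂. Gaussian sphere of radius r = 6.29 cm (r < R).
Q_enc = ∫₀^r ρ(r')·4πr'² dr' = (4πρ₀/R³) ∫₀^r r'^5 dr' = 4πρ₀ r^6/(6·R³) = 2.296×10^-9 C.
Since E is radial and uniform over the Gaussian sphere, Φ = E·4πr² = Q_enc/ε₀.
E = |Q_enc|/(4πε₀r²) = (2.296e-9)/(4π·8.85×10^-12·(0.0629)²) = 5.22×10^3 N/C.

E = 5.22×10^3 N/C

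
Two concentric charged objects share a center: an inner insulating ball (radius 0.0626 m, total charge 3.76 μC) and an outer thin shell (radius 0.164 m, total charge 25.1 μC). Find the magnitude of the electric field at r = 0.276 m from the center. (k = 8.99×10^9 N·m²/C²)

Use a concentric Gaussian sphere at r = 0.276 m (r > 0.164 m, enclosing both).
Q_enc = (3.76 μC) + (25.1 μC) = 2.886×10^-5 C.
Gauss's law: E·4πr² = Q_enc/ε₀.
E = k|Q_enc|/r² = (8.99×10^9)(2.886e-5)/(0.276)² = 3.41e6 N/C.

|E| = 3.41e6 N/C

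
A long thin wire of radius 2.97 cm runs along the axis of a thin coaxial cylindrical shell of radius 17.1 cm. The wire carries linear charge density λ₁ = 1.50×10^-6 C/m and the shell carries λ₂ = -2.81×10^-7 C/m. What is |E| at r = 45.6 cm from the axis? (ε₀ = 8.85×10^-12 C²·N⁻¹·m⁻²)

Coaxial Gaussian cylinder, radius r = 45.6 cm, length L (r > 17.1 cm, enclosing both).
λ_enc = λ₁ + λ₂ = (1.50e-6) + (-2.81×10^-7) = 1.219×10^-6 C/m.
By Gauss's law (flux through the curved wall only), E·2πrL = λ_enc L/ε₀.
E = |λ_enc|/(2πε₀r) = (1.219×10^-6)/(2π·8.85×10^-12·0.456) = 4.81×10^4 N/C.

4.81e4 N/C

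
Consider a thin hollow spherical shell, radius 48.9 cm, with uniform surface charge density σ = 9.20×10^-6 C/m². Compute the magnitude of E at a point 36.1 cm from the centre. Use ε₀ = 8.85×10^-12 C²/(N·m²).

Symmetry ⇒ E = E(r) r̂. Gaussian sphere of radius r = 36.1 cm (inside the shell, r < 48.9 cm).
All the charge is outside the Gaussian surface: Q_enc = 0, hence E = 0 everywhere inside the shell.

|E| = 0 N/C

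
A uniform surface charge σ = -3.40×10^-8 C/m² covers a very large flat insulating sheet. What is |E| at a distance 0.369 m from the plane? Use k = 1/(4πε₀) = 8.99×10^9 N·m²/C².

1.92×10^3 V/m

By planar symmetry E is perpendicular to the sheet and uniform; use a Gaussian pillbox with flat faces of area A on each side of the sheet.
Only the two end caps contribute flux: Φ = 2EA. With Q_enc = σA, Gauss's law gives E = |σ|/(2ε₀).
E = 2πk|σ| = 2π(8.99×10^9)(3.40e-8) = 1.92×10^3 N/C.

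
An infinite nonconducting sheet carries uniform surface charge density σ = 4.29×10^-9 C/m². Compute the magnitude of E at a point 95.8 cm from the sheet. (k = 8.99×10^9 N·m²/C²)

|E| = 242 N/C

By planar symmetry E is perpendicular to the sheet and uniform; use a Gaussian pillbox with flat faces of area A on each side of the sheet.
Only the two end caps contribute flux: Φ = 2EA. With Q_enc = σA, Gauss's law gives E = |σ|/(2ε₀).
E = 2πk|σ| = 2π(8.99×10^9)(4.29×10^-9) = 242 N/C.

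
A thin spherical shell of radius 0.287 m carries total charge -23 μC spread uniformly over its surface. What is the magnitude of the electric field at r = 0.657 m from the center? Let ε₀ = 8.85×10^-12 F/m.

Symmetry ⇒ E = E(r) r̂. Gaussian sphere of radius r = 0.657 m (r > 0.287 m).
The entire shell is enclosed: Q_enc = -2.30×10^-5 C.
Gauss's law: E·4πr² = Q_enc/ε₀.
E = |Q_enc|/(4πε₀r²) = (2.30e-5)/(4π·8.85×10^-12·(0.657)²) = 4.79×10^5 N/C.

4.79e5 N/C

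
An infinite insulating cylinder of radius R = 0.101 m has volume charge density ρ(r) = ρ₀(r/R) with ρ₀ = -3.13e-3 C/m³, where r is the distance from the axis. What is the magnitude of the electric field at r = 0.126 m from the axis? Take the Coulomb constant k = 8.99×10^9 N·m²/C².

Take a coaxial cylindrical Gaussian surface of radius r = 0.126 m and length L (r > R, full charge per length enclosed).
λ_enc = 2π ∫₀^R ρ₀(r'/R)^1 r' dr' = 2πρ₀R²/3 = -6.687×10^-5 C/m.
Since E is radial and uniform over the curved surface, Φ = E·2πrL = Q_enc/ε₀ = λ_enc L/ε₀.
E = 2k|λ_enc|/r = 2(8.99×10^9)(6.687×10^-5)/(0.126) = 9.54e6 N/C.

|E| ≈ 9.54×10^6 N/C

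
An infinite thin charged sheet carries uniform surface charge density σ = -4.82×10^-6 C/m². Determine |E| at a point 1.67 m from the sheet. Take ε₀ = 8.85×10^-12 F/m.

E ≈ 2.72e5 N/C

Choose a cylindrical pillbox piercing the sheet, end faces (area A) parallel to it.
Flux Φ = 2EA and Q_enc = σA, so 2EA = σA/ε₀ ⇒ E = |σ|/(2ε₀), independent of distance.
E = |σ|/(2ε₀) = (4.82e-6)/(2·8.85×10^-12) = 2.72×10^5 N/C.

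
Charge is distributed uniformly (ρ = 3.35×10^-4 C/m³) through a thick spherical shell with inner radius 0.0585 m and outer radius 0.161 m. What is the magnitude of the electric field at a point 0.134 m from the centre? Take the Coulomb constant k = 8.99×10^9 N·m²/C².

Symmetry ⇒ E = E(r) r̂. Gaussian sphere of radius r = 0.134 m (within the shell material, 0.0585 m < r < 0.161 m).
Enclosed charge is the volume from a to r: Q_enc = (4π/3)ρ(r³ − a³) = 3.095e-6 C.
Applying ∮E·dA = Q_enc/ε₀ with Φ = E(4πr²):
E = k|Q_enc|/r² = (8.99×10^9)(3.095e-6)/(0.134)² = 1.55×10^6 N/C.

|E| = 1.55×10^6 V/m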